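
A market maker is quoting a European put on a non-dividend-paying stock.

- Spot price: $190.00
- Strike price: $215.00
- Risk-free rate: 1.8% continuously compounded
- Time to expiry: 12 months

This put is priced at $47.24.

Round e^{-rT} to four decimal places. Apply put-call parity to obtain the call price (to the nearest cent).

exp(−rT) = exp(−0.018·1) = 0.9822
Put-call parity: C − P = S − K·e^(−rT) = 190 − 215·0.9822 = 190 − 211.1730 = -21.1730
C = P + (C − P) = 47.24 + (-21.1730) = 26.0670

$26.07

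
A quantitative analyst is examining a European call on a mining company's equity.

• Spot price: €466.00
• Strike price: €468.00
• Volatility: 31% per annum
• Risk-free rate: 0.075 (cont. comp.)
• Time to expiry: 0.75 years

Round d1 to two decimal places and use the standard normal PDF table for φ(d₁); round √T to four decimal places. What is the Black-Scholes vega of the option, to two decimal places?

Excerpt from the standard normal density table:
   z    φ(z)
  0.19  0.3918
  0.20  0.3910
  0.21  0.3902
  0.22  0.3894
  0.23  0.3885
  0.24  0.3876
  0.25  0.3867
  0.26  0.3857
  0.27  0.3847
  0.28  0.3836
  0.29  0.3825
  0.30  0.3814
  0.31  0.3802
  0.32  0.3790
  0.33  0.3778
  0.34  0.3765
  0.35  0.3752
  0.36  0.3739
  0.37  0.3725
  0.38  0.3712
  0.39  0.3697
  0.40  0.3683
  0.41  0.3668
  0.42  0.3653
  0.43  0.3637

σ√T = 0.31 × 0.8660 = 0.2685
d₁ = [ln(466/468) + (0.075 + ½·0.31²)·0.75] / (σ√T) = (-0.0043 + 0.0923) / 0.2685 = 0.3278 → 0.33
√T = √0.75 = 0.8660
φ(d₁) = φ(0.33) = 0.3778
vega = S·φ(d₁)·√T = 466·0.3778·0.8660 = 152.4635

152.46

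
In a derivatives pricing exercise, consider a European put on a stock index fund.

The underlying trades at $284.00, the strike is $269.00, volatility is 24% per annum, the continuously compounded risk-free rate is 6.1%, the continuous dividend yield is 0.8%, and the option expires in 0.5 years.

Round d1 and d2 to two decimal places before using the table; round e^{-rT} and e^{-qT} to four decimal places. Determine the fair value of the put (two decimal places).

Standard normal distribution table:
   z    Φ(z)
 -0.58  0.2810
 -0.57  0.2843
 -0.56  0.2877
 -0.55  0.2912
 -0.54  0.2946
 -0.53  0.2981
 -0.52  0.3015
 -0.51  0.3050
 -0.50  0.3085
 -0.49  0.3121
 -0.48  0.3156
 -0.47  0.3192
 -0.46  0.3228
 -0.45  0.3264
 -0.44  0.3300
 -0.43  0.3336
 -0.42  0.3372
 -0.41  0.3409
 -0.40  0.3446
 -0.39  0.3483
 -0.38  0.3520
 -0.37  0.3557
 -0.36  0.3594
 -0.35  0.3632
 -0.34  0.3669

T = 0.5;  σ√T = 0.1697
ln(S/K) + (r − q + σ²/2)T = ln(284/269) + (0.061 − 0.008 + 0.24²/2)·0.5 = 0.0543 + 0.0409 = 0.0952
d₁ = 0.0952 / 0.1697 = 0.5608 → 0.56
d₂ = d₁ − σ√T = 0.5608 − 0.1697 = 0.3910 → 0.39
e^(−qT) = e^(−0.008·0.5) = 0.9960;  e^(−rT) = e^(−0.061·0.5) = 0.9700
N(−d₂) = N(-0.39) = 0.3483;  N(−d₁) = N(-0.56) = 0.2877
P = 269·0.9700·0.3483 − 284·0.9960·0.2877 = 90.8819 − 81.3800 = 9.5019

$9.50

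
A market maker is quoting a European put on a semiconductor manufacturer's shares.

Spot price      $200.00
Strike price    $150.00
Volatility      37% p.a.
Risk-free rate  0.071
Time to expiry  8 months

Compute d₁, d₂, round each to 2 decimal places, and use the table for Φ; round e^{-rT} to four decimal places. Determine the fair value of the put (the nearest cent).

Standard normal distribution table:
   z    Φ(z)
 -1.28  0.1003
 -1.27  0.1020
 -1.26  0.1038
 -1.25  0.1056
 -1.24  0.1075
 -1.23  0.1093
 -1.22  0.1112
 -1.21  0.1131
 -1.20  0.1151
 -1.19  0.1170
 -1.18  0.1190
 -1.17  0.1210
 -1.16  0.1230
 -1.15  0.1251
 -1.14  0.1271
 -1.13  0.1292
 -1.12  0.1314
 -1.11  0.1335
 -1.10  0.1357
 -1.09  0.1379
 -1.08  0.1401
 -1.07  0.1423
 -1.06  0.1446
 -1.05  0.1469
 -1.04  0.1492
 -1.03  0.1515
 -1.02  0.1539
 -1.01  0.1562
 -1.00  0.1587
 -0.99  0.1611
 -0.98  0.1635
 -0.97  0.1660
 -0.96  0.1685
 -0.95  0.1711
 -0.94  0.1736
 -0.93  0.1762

σ√T = 0.37 × 0.8165 = 0.3021
ln(S/K) + (r + σ²/2)T = ln(200/150) + (0.071 + 0.37²/2)·0.6667 = 0.2877 + 0.0930 = 0.3806
d₁ = 0.3806 / 0.3021 = 1.2600 ⇒ 1.26
d₂ = d₁ − σ√T = 1.2600 − 0.3021 = 0.9579 ⇒ 0.96
exp(−rT) = exp(−0.071·0.6667) = 0.9538
N(−d₂) = N(-0.96) = 0.1685;  N(−d₁) = N(-1.26) = 0.1038
P = 150·0.9538·0.1685 − 200·0.1038 = 24.1073 − 20.7600 = 3.3473

$3.35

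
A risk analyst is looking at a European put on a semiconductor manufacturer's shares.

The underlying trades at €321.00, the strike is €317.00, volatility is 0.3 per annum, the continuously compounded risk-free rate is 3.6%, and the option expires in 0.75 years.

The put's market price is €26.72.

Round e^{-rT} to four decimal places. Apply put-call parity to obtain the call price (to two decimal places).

exp(−rT) = exp(−0.036·0.75) = 0.9734
Put-call parity: C − P = S − K·e^(−rT) = 321 − 317·0.9734 = 321 − 308.5678 = 12.4322
C = P + (C − P) = 26.72 + (12.4322) = 39.1522

€39.15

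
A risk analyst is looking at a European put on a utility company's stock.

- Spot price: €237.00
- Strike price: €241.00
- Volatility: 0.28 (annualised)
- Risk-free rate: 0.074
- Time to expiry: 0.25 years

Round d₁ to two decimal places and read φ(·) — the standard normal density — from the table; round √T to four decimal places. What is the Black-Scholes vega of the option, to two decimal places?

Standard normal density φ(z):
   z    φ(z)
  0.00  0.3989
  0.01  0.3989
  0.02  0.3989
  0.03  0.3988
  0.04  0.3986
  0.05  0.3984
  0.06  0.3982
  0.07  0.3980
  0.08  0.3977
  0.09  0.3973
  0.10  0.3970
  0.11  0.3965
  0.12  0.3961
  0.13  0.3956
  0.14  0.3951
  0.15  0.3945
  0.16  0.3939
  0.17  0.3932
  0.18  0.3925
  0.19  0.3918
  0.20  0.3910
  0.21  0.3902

47.13

σ√T = 0.28·√0.25 = 0.1400
ln(S/K) + (r + σ²/2)T = ln(237/241) + (0.074 + 0.28²/2)·0.25 = -0.0167 + 0.0283 = 0.0116
d₁ = 0.0116 / 0.1400 = 0.0826 ⇒ 0.08
√T = √0.25 = 0.5000
φ(d₁) = φ(0.08) = 0.3977
vega = S·φ(d₁)·√T = 237·0.3977·0.5000 = 47.1275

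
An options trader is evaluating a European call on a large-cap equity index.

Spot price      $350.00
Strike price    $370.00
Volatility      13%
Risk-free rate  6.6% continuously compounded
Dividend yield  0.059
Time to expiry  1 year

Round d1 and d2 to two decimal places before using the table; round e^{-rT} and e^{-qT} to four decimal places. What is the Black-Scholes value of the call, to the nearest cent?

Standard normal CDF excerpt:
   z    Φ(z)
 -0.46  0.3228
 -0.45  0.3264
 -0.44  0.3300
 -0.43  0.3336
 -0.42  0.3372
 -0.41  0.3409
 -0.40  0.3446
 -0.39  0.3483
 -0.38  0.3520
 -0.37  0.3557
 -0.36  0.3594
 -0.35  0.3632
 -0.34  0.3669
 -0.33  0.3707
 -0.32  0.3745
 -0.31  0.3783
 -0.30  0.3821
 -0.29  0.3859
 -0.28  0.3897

σ√T = 0.13 × 1.0000 = 0.1300
d₁ = [ln(350/370) + (0.066 − 0.059 + 0.13²/2)·1] / 0.1300 = [-0.0556 + 0.0155] / 0.1300 = -0.3086 which rounds to -0.31
d₂ = d₁ − σ√T = -0.3086 − 0.1300 = -0.4386 which rounds to -0.44
e^(−qT) = e^(−0.059·1) = 0.9427;  e^(−rT) = e^(−0.066·1) = 0.9361
N(d₁) = N(-0.31) = 0.3783;  N(d₂) = N(-0.44) = 0.3300
C = 350·0.9427·0.3783 − 370·0.9361·0.3300 = 124.8182 − 114.2978 = 10.5204

$10.52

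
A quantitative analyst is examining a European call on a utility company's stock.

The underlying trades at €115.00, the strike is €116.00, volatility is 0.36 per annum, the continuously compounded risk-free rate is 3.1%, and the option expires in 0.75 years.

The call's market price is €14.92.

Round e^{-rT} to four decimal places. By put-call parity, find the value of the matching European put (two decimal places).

€13.25

e^(−rT) = e^(−0.031·0.75) = 0.9770
Put-call parity: C − P = S − K·e^(−rT) = 115 − 116·0.9770 = 115 − 113.3320 = 1.6680
P = C − (C − P) = 14.92 − (1.6680) = 13.2520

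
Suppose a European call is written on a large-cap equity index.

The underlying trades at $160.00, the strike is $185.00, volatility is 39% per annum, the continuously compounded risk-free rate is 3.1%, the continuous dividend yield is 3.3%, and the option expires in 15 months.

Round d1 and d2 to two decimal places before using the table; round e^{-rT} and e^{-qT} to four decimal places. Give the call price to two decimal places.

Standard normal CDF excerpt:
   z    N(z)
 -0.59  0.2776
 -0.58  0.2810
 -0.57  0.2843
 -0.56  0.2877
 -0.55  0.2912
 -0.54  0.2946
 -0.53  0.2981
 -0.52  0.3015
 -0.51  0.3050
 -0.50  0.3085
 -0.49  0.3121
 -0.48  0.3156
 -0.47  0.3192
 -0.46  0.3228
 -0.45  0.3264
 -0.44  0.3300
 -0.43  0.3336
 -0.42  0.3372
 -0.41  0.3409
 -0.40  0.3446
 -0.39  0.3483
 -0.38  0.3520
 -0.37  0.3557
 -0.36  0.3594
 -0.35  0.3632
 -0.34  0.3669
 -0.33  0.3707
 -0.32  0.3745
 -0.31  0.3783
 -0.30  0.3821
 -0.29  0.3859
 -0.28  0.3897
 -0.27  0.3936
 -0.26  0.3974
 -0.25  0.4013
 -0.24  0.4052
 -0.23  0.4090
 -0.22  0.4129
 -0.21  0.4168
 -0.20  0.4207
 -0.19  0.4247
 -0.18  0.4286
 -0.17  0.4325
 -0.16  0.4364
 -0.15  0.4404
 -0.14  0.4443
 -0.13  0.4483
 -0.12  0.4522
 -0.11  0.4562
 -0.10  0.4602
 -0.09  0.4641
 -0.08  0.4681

σ√T = 0.39·√1.25 = 0.4360
d₁ = [ln(160/185) + (0.031 − 0.033 + 0.39²/2)·1.25] / 0.4360 = [-0.1452 + 0.0926] / 0.4360 = -0.1207 which rounds to -0.12
d₂ = d₁ − σ√T = -0.1207 − 0.4360 = -0.5567 which rounds to -0.56
exp(−qT) = exp(−0.033·1.25) = 0.9596;  exp(−rT) = exp(−0.031·1.25) = 0.9620
C = 160·0.9596·N(-0.12) − 185·0.9620·N(-0.56) = 160·0.9596·0.4522 − 185·0.9620·0.2877 = 69.4290 − 51.2020 = 18.2270

$18.23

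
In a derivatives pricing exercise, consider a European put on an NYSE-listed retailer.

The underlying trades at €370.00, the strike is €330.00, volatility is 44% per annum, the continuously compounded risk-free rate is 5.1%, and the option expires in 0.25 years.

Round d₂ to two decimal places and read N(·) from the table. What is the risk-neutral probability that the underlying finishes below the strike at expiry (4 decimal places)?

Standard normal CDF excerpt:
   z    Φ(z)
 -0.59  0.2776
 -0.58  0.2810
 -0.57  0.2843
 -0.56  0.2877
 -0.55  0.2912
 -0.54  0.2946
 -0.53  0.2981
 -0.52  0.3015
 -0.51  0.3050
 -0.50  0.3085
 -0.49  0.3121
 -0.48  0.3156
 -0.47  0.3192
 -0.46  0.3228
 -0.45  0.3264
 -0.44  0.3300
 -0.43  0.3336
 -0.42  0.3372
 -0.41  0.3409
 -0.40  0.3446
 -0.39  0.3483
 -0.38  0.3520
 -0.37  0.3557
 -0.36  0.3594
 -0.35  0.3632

T = 0.25;  σ√T = 0.2200
d₁ = [ln(370/330) + (0.051 + ½·0.44²)·0.25] / (σ√T) = (0.1144 + 0.0369) / 0.2200 = 0.6880 → 0.69
d₂ = 0.6880 − 0.2200 = 0.4680 → 0.47
Pr(exercise) under Q = N(−d₂) = N(-0.47) = 0.3192

0.3192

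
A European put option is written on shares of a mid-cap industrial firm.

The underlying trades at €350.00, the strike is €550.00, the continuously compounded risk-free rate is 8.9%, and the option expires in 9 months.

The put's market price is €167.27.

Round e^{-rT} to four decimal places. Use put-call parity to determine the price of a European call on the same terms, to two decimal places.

€2.80

e^(−rT) = e^(−0.089·0.75) = 0.9354
Put-call parity: C − P = S − K·e^(−rT) = 350 − 550·0.9354 = 350 − 514.4700 = -164.4700
C = P + (C − P) = 167.27 + (-164.4700) = 2.8000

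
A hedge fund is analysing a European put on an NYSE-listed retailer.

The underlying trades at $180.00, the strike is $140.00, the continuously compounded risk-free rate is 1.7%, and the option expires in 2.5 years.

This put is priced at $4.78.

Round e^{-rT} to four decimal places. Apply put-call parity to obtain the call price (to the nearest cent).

$50.60

e^(−rT) = e^(−0.017·2.5) = 0.9584
Put-call parity: C − P = S − K·e^(−rT) = 180 − 140·0.9584 = 180 − 134.1760 = 45.8240
C = P + (C − P) = 4.78 + (45.8240) = 50.6040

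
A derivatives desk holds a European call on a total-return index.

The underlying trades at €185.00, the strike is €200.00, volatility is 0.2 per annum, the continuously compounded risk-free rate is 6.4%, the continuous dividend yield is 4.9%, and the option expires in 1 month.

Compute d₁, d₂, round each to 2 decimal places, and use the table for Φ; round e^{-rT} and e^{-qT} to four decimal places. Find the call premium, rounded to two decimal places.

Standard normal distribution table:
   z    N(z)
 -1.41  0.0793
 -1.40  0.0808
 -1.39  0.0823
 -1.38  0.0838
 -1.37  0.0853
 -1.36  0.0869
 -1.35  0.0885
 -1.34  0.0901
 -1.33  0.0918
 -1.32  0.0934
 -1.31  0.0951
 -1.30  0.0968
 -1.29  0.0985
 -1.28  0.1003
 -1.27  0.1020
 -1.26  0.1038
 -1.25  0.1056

T = 0.08333;  σ√T = 0.0577
d₁ = [ln(185/200) + (0.064 − 0.049 + 0.2²/2)·0.08333] / 0.0577 = [-0.0780 + 0.0029] / 0.0577 = -1.2998 ⇒ -1.30
d₂ = d₁ − σ√T = -1.2998 − 0.0577 = -1.3576 ⇒ -1.36
e^(−qT) = e^(−0.049·0.08333) = 0.9959;  e^(−rT) = e^(−0.064·0.08333) = 0.9947
C = 185·0.9959·N(-1.30) − 200·0.9947·N(-1.36) = 185·0.9959·0.0968 − 200·0.9947·0.0869 = 17.8346 − 17.2879 = 0.5467

€0.55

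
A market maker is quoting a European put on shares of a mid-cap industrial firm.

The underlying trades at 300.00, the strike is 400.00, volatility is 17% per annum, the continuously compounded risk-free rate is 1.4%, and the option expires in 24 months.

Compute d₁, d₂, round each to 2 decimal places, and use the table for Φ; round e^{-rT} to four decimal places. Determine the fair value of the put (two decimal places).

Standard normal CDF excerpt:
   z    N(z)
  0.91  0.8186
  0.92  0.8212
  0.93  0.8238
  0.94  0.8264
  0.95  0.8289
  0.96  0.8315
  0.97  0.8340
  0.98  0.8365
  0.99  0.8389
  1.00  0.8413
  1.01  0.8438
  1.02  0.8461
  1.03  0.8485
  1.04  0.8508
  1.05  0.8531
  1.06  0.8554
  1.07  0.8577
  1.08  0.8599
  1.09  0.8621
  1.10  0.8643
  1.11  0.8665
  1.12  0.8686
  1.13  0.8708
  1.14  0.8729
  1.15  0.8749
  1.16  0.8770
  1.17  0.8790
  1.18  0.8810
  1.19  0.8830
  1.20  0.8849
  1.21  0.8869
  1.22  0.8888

T = 2;  σ√T = 0.2404
ln(S/K) + (r + σ²/2)T = ln(300/400) + (0.014 + 0.17²/2)·2 = -0.2877 + 0.0569 = -0.2308
d₁ = -0.2308 / 0.2404 = -0.9599 ≈ -0.96
d₂ = d₁ − σ√T = -0.9599 − 0.2404 = -1.2003 ≈ -1.20
e^(−rT) = e^(−0.014·2) = 0.9724
N(−d₂) = N(1.20) = 0.8849;  N(−d₁) = N(0.96) = 0.8315
P = 400·0.9724·0.8849 − 300·0.8315 = 344.1907 − 249.4500 = 94.7407

94.74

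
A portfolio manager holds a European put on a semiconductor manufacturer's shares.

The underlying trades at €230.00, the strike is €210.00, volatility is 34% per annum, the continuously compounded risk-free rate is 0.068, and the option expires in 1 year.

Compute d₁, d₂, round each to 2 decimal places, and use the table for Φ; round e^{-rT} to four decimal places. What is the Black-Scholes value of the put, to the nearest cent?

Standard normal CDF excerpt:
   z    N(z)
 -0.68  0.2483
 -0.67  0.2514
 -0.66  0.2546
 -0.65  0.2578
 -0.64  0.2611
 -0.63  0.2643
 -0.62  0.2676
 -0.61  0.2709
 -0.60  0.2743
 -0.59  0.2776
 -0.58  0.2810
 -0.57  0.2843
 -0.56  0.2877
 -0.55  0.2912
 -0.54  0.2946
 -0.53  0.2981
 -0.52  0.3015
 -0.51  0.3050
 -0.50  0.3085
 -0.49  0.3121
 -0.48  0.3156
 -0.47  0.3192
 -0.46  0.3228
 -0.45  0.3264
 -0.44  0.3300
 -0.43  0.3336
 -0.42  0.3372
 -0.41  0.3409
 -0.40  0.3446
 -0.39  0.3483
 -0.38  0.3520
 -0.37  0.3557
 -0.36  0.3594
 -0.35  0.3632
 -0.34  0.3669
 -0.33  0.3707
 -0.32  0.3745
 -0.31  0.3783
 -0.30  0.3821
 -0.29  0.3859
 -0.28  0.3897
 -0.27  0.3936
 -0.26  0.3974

σ√T = 0.34·√1 = 0.3400
ln(S/K) + (r + σ²/2)T = ln(230/210) + (0.068 + 0.34²/2)·1 = 0.0910 + 0.1258 = 0.2168
d₁ = 0.2168 / 0.3400 = 0.6376 which rounds to 0.64
d₂ = d₁ − σ√T = 0.6376 − 0.3400 = 0.2976 which rounds to 0.30
e^(−rT) = e^(−0.068·1) = 0.9343
N(−d₂) = N(-0.30) = 0.3821;  N(−d₁) = N(-0.64) = 0.2611
P = 210·0.9343·0.3821 − 230·0.2611 = 74.9692 − 60.0530 = 14.9162

€14.92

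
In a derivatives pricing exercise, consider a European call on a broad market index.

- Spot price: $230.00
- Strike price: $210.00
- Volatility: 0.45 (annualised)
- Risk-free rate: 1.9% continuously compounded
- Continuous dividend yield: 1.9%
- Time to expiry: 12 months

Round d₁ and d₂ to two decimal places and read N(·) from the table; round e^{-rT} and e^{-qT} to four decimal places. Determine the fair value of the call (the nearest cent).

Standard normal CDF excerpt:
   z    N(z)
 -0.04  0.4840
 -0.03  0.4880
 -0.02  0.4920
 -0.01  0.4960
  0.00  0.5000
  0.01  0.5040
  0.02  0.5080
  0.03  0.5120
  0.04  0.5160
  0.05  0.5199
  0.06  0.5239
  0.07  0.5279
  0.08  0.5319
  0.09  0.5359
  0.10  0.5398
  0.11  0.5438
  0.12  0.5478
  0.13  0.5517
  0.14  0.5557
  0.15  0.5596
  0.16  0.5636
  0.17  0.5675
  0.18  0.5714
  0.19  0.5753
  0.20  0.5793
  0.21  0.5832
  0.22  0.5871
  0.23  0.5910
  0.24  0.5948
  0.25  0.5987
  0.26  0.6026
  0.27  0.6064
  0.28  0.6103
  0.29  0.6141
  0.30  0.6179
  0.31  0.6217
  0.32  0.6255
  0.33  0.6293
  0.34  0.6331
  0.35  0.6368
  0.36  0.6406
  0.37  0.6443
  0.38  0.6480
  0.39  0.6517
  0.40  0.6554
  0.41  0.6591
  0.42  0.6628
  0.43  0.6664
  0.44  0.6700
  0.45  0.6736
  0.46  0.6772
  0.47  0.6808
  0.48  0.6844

σ√T = 0.45 × 1.0000 = 0.4500
d₁ = [ln(230/210) + (0.019 − 0.019 + 0.45²/2)·1] / 0.4500 = [0.0910 + 0.1013] / 0.4500 = 0.4272 ⇒ 0.43
d₂ = d₁ − σ√T = 0.4272 − 0.4500 = -0.0228 ⇒ -0.02
e^(−qT) = e^(−0.019·1) = 0.9812;  e^(−rT) = e^(−0.019·1) = 0.9812
N(d₁) = N(0.43) = 0.6664;  N(d₂) = N(-0.02) = 0.4920
C = 230·0.9812·0.6664 − 210·0.9812·0.4920 = 150.3905 − 101.3776 = 49.0129

$49.01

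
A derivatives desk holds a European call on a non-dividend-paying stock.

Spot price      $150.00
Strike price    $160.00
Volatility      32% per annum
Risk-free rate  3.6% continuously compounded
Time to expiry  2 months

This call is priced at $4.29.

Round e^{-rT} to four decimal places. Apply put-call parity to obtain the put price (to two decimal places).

$13.33

exp(−rT) = exp(−0.036·0.1667) = 0.9940
Put-call parity: C − P = S − K·e^(−rT) = 150 − 160·0.9940 = 150 − 159.0400 = -9.0400
P = C − (C − P) = 4.29 − (-9.0400) = 13.3300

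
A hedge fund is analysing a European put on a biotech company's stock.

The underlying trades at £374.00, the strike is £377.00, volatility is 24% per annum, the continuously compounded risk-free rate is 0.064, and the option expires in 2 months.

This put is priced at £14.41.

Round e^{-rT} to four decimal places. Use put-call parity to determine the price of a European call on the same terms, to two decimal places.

£15.41

exp(−rT) = exp(−0.064·0.1667) = 0.9894
Put-call parity: C − P = S − K·e^(−rT) = 374 − 377·0.9894 = 374 − 373.0038 = 0.9962
C = P + (C − P) = 14.41 + (0.9962) = 15.4062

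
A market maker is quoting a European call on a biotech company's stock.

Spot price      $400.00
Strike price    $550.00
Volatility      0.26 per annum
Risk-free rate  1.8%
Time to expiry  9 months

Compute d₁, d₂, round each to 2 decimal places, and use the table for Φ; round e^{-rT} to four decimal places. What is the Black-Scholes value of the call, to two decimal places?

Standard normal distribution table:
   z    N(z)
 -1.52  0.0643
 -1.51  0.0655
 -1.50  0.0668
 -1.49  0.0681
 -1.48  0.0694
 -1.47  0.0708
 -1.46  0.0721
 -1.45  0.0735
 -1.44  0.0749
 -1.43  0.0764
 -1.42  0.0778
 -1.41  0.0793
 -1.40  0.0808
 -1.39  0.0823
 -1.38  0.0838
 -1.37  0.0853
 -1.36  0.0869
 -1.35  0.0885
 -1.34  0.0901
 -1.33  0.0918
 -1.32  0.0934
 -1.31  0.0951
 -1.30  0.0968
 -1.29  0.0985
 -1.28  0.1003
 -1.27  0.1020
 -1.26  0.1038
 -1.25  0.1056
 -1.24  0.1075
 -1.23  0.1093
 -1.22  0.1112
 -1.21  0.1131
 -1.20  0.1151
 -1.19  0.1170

$4.58

T = 0.75;  σ√T = 0.2252
d₁ = [ln(400/550) + (0.018 + 0.26²/2)·0.75] / 0.2252 = [-0.3185 + 0.0388] / 0.2252 = -1.2418 ≈ -1.24
d₂ = d₁ − σ√T = -1.2418 − 0.2252 = -1.4669 ≈ -1.47
exp(−rT) = exp(−0.018·0.75) = 0.9866
C = 400·N(-1.24) − 550·0.9866·N(-1.47) = 400·0.1075 − 550·0.9866·0.0708 = 43.0000 − 38.4182 = 4.5818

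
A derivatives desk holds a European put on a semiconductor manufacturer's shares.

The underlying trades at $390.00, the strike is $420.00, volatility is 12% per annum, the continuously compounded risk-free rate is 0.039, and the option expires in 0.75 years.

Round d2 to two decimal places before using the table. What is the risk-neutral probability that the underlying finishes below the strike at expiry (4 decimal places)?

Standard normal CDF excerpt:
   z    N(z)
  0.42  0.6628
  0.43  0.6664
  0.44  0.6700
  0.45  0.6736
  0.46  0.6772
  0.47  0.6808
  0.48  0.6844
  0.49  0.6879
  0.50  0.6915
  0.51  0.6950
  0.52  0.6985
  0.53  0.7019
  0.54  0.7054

0.6844

σ√T = 0.12·√0.75 = 0.1039
d₁ = [ln(390/420) + (0.039 + 0.12²/2)·0.75] / 0.1039 = [-0.0741 + 0.0347] / 0.1039 = -0.3797 which rounds to -0.38
d₂ = d₁ − σ√T = -0.3797 − 0.1039 = -0.4836 which rounds to -0.48
Risk-neutral Pr[S_T < K] = N(−d₂) = N(0.48) = 0.6844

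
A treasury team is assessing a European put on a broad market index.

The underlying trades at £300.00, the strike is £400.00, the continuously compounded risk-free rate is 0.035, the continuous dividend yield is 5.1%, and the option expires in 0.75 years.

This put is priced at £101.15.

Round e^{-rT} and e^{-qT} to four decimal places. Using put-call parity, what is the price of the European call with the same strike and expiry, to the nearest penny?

£0.26

exp(−qT) = exp(−0.051·0.75) = 0.9625;  exp(−rT) = exp(−0.035·0.75) = 0.9741
Put-call parity: C − P = S·e^(−qT) − K·e^(−rT) = 300·0.9625 − 400·0.9741 = 288.7500 − 389.6400 = -100.8900
C = P + (C − P) = 101.15 + (-100.8900) = 0.2600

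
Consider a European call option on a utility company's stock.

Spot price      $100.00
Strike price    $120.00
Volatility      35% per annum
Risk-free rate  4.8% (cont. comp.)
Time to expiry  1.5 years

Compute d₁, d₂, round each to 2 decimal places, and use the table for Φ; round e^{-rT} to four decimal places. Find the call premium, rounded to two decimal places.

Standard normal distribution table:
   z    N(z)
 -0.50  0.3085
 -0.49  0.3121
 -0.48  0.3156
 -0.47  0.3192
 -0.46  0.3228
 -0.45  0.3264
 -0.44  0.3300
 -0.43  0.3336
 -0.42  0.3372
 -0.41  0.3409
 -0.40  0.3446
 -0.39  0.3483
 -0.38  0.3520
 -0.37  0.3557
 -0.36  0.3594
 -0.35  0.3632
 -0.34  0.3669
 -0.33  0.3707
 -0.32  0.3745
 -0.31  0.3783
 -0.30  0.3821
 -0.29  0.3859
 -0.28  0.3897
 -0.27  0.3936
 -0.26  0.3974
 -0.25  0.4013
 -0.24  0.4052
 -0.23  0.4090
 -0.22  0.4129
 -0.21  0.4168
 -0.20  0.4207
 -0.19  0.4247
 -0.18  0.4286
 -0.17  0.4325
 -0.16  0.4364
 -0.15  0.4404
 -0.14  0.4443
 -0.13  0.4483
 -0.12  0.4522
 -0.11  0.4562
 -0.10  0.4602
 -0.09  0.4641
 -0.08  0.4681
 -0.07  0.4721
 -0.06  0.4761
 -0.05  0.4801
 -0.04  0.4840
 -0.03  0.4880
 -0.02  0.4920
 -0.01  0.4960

$12.76

σ√T = 0.35·√1.5 = 0.4287
d₁ = [ln(100/120) + (0.048 + ½·0.35²)·1.5] / (σ√T) = (-0.1823 + 0.1639) / 0.4287 = -0.0430 → -0.04
d₂ = -0.0430 − 0.4287 = -0.4717 → -0.47
exp(−rT) = exp(−0.048·1.5) = 0.9305
N(d₁) = N(-0.04) = 0.4840;  N(d₂) = N(-0.47) = 0.3192
C = 100·0.4840 − 120·0.9305·0.3192 = 48.4000 − 35.6419 = 12.7581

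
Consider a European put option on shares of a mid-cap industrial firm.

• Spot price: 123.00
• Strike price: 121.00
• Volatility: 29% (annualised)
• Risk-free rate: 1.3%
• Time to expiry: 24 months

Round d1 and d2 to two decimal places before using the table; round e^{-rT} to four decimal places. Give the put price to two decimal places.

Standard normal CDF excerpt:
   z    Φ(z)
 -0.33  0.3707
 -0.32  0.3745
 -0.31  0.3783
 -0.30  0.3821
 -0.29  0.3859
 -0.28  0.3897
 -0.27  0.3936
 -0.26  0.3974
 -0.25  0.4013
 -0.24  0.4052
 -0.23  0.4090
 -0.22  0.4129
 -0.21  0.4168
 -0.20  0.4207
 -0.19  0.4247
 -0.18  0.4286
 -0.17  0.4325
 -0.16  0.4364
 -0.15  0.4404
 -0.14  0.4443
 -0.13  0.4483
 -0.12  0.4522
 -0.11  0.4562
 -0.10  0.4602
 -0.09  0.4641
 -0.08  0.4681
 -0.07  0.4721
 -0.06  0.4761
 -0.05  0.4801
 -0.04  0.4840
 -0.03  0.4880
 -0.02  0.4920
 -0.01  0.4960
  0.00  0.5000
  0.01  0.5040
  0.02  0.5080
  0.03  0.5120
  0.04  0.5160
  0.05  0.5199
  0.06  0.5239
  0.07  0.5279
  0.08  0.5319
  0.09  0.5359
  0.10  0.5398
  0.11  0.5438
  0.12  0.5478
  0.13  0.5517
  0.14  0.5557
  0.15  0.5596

17.11

σ√T = 0.29 × 1.4142 = 0.4101
d₁ = [ln(123/121) + (0.013 + 0.29²/2)·2] / 0.4101 = [0.0164 + 0.1101] / 0.4101 = 0.3084 → 0.31
d₂ = d₁ − σ√T = 0.3084 − 0.4101 = -0.1017 → -0.10
e^(−rT) = e^(−0.013·2) = 0.9743
N(−d₂) = N(0.10) = 0.5398;  N(−d₁) = N(-0.31) = 0.3783
P = 121·0.9743·0.5398 − 123·0.3783 = 63.6372 − 46.5309 = 17.1063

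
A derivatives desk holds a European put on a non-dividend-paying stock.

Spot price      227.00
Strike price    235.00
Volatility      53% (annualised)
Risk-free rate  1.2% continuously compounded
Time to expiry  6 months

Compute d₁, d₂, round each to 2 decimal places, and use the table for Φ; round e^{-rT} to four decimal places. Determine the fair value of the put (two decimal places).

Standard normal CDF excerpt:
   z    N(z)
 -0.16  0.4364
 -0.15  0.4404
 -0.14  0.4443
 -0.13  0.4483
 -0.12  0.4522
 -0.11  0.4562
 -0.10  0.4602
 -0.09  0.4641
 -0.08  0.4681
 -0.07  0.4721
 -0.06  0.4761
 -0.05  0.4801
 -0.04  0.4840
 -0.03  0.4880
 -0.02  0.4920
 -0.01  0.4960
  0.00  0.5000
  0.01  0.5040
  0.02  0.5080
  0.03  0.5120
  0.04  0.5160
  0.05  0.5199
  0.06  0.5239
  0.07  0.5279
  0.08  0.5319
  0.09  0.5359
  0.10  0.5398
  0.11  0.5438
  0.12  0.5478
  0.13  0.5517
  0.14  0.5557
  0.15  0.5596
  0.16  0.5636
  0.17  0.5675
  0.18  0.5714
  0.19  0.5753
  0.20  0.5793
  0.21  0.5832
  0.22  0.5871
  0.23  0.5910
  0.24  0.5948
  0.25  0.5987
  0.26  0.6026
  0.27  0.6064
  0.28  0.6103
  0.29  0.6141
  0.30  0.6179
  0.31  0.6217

37.20

σ√T = 0.53·√0.5 = 0.3748
d₁ = [ln(227/235) + (0.012 + 0.53²/2)·0.5] / 0.3748 = [-0.0346 + 0.0762] / 0.3748 = 0.1110 → 0.11
d₂ = d₁ − σ√T = 0.1110 − 0.3748 = -0.2638 → -0.26
e^(−rT) = e^(−0.012·0.5) = 0.9940
P = 235·0.9940·N(0.26) − 227·N(-0.11) = 235·0.9940·0.6026 − 227·0.4562 = 140.7613 − 103.5574 = 37.2039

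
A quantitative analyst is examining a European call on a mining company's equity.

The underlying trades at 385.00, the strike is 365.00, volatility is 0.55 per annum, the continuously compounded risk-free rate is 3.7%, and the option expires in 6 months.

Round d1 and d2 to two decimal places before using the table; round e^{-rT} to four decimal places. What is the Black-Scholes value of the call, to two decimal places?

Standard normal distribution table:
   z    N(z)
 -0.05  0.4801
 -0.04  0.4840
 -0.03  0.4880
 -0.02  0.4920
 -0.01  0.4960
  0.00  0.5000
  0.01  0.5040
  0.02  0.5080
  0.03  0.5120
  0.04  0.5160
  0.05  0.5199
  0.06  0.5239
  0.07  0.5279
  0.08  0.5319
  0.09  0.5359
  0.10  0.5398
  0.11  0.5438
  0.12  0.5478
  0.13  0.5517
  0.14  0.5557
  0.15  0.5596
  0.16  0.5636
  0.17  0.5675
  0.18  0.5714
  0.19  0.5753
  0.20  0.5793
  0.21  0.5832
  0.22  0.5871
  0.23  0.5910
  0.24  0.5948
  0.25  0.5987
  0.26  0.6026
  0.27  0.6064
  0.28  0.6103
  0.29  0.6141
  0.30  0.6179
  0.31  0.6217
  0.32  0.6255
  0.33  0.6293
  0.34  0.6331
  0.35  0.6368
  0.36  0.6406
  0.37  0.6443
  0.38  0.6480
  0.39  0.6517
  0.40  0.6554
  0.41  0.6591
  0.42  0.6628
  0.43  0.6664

T = 0.5;  σ√T = 0.3889
d₁ = [ln(385/365) + (0.037 + 0.55²/2)·0.5] / 0.3889 = [0.0533 + 0.0941] / 0.3889 = 0.3792 ⇒ 0.38
d₂ = d₁ − σ√T = 0.3792 − 0.3889 = -0.0097 ⇒ -0.01
e^(−rT) = e^(−0.037·0.5) = 0.9817
C = 385·N(0.38) − 365·0.9817·N(-0.01) = 385·0.6480 − 365·0.9817·0.4960 = 249.4800 − 177.7270 = 71.7530

71.75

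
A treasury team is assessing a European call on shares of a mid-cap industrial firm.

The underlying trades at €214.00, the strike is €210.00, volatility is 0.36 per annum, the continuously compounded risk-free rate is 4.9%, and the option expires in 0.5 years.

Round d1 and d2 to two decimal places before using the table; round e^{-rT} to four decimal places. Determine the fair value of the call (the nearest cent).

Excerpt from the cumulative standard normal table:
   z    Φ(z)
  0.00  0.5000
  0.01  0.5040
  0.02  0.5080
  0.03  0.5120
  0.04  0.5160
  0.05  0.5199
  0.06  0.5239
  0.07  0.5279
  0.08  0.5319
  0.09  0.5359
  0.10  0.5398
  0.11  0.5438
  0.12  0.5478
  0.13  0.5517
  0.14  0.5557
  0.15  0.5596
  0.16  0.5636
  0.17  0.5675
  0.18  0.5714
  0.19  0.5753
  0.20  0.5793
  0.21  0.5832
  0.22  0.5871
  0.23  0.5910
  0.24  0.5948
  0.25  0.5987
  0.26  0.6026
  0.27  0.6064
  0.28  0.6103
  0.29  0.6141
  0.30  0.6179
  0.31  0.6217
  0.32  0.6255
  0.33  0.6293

€26.49

σ√T = 0.36 × 0.7071 = 0.2546
ln(S/K) + (r + σ²/2)T = ln(214/210) + (0.049 + 0.36²/2)·0.5 = 0.0189 + 0.0569 = 0.0758
d₁ = 0.0758 / 0.2546 = 0.2976 ≈ 0.30
d₂ = d₁ − σ√T = 0.2976 − 0.2546 = 0.0431 ≈ 0.04
e^(−rT) = e^(−0.049·0.5) = 0.9758
N(d₁) = N(0.30) = 0.6179;  N(d₂) = N(0.04) = 0.5160
C = 214·0.6179 − 210·0.9758·0.5160 = 132.2306 − 105.7377 = 26.4929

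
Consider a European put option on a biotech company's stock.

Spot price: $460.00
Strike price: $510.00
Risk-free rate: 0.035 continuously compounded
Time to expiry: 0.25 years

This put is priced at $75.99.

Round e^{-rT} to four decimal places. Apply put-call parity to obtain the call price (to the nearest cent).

e^(−rT) = e^(−0.035·0.25) = 0.9913
Put-call parity: C − P = S − K·e^(−rT) = 460 − 510·0.9913 = 460 − 505.5630 = -45.5630
C = P + (C − P) = 75.99 + (-45.5630) = 30.4270

$30.43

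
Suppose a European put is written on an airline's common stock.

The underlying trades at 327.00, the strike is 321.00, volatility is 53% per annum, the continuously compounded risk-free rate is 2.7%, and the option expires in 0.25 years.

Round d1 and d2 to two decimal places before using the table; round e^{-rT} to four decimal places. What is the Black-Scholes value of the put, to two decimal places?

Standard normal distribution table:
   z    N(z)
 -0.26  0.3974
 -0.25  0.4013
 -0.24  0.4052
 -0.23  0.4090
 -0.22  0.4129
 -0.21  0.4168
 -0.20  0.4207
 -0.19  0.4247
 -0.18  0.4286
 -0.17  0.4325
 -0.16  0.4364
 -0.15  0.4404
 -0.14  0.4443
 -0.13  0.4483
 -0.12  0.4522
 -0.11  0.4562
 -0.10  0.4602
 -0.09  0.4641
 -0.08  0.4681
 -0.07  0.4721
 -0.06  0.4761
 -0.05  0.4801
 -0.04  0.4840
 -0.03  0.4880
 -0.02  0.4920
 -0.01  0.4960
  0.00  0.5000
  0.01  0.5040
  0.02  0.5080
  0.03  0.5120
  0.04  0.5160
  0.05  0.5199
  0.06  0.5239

T = 0.25;  σ√T = 0.2650
d₁ = [ln(327/321) + (0.027 + ½·0.53²)·0.25] / (σ√T) = (0.0185 + 0.0419) / 0.2650 = 0.2279 ⇒ 0.23
d₂ = 0.2279 − 0.2650 = -0.0371 ⇒ -0.04
exp(−rT) = exp(−0.027·0.25) = 0.9933
N(−d₂) = N(0.04) = 0.5160;  N(−d₁) = N(-0.23) = 0.4090
P = 321·0.9933·0.5160 − 327·0.4090 = 164.5262 − 133.7430 = 30.7832

30.78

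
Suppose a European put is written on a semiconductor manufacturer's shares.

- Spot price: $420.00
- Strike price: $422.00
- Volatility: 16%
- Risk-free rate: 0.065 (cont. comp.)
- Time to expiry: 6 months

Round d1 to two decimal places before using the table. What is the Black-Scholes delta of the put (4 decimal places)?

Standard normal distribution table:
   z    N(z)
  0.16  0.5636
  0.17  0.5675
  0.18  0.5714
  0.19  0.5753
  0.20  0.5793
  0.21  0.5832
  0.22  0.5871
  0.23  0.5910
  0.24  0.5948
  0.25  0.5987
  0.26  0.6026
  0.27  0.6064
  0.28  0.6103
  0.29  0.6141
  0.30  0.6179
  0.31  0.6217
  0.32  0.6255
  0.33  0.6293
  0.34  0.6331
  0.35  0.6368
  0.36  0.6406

-0.3821

T = 0.5;  σ√T = 0.1131
d₁ = [ln(420/422) + (0.065 + ½·0.16²)·0.5] / (σ√T) = (-0.0048 + 0.0389) / 0.1131 = 0.3018 ⇒ 0.30
N(d₁) = N(0.30) = 0.6179
Δ_put = N(d₁) − 1 = 0.6179 − 1 = -0.3821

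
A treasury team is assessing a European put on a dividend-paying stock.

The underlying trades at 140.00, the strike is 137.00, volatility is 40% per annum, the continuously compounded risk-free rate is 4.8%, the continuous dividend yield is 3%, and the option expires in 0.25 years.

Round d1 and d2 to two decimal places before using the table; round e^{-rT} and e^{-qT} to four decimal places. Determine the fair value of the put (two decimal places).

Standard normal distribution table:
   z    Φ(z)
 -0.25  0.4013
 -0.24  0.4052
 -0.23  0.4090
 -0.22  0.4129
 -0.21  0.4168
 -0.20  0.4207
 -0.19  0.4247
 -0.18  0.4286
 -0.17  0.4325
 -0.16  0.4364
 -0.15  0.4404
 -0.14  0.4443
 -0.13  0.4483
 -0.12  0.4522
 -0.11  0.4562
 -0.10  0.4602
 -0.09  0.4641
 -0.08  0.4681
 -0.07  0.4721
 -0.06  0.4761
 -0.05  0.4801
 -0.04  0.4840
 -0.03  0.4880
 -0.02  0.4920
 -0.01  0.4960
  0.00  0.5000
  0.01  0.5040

9.23

T = 0.25;  σ√T = 0.2000
d₁ = [ln(140/137) + (0.048 − 0.03 + 0.4²/2)·0.25] / 0.2000 = [0.0217 + 0.0245] / 0.2000 = 0.2308 which rounds to 0.23
d₂ = d₁ − σ√T = 0.2308 − 0.2000 = 0.0308 which rounds to 0.03
e^(−qT) = e^(−0.03·0.25) = 0.9925;  e^(−rT) = e^(−0.048·0.25) = 0.9881
P = 137·0.9881·N(-0.03) − 140·0.9925·N(-0.23) = 137·0.9881·0.4880 − 140·0.9925·0.4090 = 66.0604 − 56.8306 = 9.2299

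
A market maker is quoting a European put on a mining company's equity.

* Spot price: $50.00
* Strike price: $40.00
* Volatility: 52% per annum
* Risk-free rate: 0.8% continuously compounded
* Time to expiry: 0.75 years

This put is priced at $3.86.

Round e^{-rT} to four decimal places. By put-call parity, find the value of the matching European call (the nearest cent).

exp(−rT) = exp(−0.008·0.75) = 0.9940
Put-call parity: C − P = S − K·e^(−rT) = 50 − 40·0.9940 = 50 − 39.7600 = 10.2400
C = P + (C − P) = 3.86 + (10.2400) = 14.1000

$14.10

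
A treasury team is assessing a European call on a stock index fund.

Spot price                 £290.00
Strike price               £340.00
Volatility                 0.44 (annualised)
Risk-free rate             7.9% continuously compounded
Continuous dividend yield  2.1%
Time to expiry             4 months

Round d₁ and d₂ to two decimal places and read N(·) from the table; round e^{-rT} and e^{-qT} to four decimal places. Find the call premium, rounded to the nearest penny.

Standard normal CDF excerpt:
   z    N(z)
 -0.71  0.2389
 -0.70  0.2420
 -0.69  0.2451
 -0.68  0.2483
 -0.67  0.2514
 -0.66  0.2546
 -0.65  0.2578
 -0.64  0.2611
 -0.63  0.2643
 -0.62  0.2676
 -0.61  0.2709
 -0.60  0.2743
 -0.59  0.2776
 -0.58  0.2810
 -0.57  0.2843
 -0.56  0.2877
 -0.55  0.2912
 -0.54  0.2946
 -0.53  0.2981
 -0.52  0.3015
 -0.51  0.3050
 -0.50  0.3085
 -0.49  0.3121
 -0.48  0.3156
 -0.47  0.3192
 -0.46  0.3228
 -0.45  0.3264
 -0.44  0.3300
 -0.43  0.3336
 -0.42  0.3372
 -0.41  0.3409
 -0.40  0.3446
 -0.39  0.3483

£14.88

σ√T = 0.44 × 0.5774 = 0.2540
ln(S/K) + (r − q + σ²/2)T = ln(290/340) + (0.079 − 0.021 + 0.44²/2)·0.3333 = -0.1591 + 0.0516 = -0.1075
d₁ = -0.1075 / 0.2540 = -0.4230 ≈ -0.42
d₂ = d₁ − σ√T = -0.4230 − 0.2540 = -0.6771 ≈ -0.68
exp(−qT) = exp(−0.021·0.3333) = 0.9930;  exp(−rT) = exp(−0.079·0.3333) = 0.9740
N(d₁) = N(-0.42) = 0.3372;  N(d₂) = N(-0.68) = 0.2483
C = 290·0.9930·0.3372 − 340·0.9740·0.2483 = 97.1035 − 82.2270 = 14.8765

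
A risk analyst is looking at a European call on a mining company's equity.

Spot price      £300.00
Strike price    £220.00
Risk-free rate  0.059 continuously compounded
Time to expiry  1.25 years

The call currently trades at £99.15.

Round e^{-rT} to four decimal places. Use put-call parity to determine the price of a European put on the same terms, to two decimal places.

£3.51

exp(−rT) = exp(−0.059·1.25) = 0.9289
Put-call parity: C − P = S − K·e^(−rT) = 300 − 220·0.9289 = 300 − 204.3580 = 95.6420
P = C − (C − P) = 99.15 − (95.6420) = 3.5080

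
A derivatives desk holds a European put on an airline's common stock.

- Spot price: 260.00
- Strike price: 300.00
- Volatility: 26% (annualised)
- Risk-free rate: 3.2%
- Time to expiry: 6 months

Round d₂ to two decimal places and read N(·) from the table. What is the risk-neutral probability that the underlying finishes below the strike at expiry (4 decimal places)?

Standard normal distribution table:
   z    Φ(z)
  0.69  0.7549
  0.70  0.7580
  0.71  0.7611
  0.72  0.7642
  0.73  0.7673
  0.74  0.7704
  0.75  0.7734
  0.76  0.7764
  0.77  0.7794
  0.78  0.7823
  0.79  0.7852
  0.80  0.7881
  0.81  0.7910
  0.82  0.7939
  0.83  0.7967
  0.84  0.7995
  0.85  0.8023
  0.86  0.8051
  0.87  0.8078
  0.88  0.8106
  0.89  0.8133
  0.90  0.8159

T = 0.5;  σ√T = 0.1838
ln(S/K) + (r + σ²/2)T = ln(260/300) + (0.032 + 0.26²/2)·0.5 = -0.1431 + 0.0329 = -0.1102
d₁ = -0.1102 / 0.1838 = -0.5994 → -0.60
d₂ = d₁ − σ√T = -0.5994 − 0.1838 = -0.7833 → -0.78
Pr(exercise) under Q = N(−d₂) = N(0.78) = 0.7823

0.7823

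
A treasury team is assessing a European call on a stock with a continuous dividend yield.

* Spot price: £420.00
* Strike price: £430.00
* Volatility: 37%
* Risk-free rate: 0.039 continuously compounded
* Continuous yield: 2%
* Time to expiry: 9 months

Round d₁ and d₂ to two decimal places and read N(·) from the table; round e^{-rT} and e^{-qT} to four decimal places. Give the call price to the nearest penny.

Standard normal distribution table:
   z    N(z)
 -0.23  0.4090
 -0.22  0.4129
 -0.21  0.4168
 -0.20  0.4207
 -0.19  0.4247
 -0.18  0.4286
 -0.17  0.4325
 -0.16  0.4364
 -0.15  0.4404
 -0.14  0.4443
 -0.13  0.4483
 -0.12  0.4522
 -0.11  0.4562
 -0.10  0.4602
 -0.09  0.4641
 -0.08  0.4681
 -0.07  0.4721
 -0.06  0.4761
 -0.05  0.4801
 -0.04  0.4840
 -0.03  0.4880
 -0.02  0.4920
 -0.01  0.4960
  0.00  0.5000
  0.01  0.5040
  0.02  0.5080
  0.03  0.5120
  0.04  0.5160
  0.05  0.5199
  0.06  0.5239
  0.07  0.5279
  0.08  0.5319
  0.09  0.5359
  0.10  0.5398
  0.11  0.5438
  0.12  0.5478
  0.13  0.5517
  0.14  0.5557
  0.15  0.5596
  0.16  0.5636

σ√T = 0.37·√0.75 = 0.3204
d₁ = [ln(420/430) + (0.039 − 0.02 + 0.37²/2)·0.75] / 0.3204 = [-0.0235 + 0.0656] / 0.3204 = 0.1313 → 0.13
d₂ = d₁ − σ√T = 0.1313 − 0.3204 = -0.1892 → -0.19
e^(−qT) = e^(−0.02·0.75) = 0.9851;  e^(−rT) = e^(−0.039·0.75) = 0.9712
C = 420·0.9851·N(0.13) − 430·0.9712·N(-0.19) = 420·0.9851·0.5517 − 430·0.9712·0.4247 = 228.2615 − 177.3615 = 50.8999

£50.90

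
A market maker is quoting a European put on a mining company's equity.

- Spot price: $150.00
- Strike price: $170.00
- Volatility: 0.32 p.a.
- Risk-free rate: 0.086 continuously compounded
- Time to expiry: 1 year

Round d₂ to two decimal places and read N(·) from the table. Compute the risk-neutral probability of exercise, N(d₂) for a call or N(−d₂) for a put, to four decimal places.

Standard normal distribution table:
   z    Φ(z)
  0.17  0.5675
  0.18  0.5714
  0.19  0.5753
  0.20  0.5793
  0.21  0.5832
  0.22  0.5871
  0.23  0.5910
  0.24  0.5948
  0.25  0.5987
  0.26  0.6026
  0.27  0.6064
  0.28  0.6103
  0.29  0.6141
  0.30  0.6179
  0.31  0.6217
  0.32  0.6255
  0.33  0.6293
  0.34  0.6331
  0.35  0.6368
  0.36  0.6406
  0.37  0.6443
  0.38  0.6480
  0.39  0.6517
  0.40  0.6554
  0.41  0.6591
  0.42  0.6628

σ√T = 0.32·√1 = 0.3200
d₁ = [ln(150/170) + (0.086 + ½·0.32²)·1] / (σ√T) = (-0.1252 + 0.1372) / 0.3200 = 0.0376 → 0.04
d₂ = 0.0376 − 0.3200 = -0.2824 → -0.28
Pr(exercise) under Q = N(−d₂) = N(0.28) = 0.6103

0.6103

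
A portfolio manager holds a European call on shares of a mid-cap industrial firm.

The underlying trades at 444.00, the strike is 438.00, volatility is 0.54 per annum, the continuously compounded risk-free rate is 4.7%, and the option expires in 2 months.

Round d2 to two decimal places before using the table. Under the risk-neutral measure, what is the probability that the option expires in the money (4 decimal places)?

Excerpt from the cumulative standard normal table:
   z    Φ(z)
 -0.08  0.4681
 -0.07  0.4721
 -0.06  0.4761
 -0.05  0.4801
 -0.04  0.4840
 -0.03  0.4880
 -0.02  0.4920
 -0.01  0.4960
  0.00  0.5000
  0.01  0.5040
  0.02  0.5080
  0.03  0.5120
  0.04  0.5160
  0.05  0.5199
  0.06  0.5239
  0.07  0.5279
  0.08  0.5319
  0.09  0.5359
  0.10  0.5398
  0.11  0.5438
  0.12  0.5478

σ√T = 0.54·√0.1667 = 0.2205
d₁ = [ln(444/438) + (0.047 + 0.54²/2)·0.1667] / 0.2205 = [0.0136 + 0.0321] / 0.2205 = 0.2075 ≈ 0.21
d₂ = d₁ − σ√T = 0.2075 − 0.2205 = -0.0130 ≈ -0.01
Risk-neutral Pr[S_T > K] = N(d₂) = N(-0.01) = 0.4960

0.4960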